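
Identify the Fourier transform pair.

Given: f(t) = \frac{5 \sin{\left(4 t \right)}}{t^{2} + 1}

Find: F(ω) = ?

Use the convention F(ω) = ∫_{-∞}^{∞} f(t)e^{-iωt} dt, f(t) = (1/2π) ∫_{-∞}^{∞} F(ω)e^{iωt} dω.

F(ω) = \frac{5 i \pi e^{- \left|{\omega + 4}\right|}}{2} - \frac{5 i \pi e^{- \left|{\omega - 4}\right|}}{2}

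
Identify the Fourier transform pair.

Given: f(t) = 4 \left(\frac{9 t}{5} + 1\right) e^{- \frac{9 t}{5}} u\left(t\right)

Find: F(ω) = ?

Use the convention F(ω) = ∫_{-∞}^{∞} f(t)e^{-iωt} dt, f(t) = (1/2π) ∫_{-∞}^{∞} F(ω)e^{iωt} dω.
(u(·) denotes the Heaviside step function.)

F(ω) = \frac{20 \left(- 5 i \omega - 18\right)}{25 \omega^{2} - 90 i \omega - 81}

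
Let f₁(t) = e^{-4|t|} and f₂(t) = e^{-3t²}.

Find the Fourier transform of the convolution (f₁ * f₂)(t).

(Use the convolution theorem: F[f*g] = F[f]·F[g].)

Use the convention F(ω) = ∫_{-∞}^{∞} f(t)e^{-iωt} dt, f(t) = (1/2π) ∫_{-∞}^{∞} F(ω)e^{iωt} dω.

F[f₁*f₂](ω) = \frac{8 \sqrt{3} \sqrt{\pi} e^{- \frac{\omega^{2}}{12}}}{3 \left(\omega^{2} + 16\right)}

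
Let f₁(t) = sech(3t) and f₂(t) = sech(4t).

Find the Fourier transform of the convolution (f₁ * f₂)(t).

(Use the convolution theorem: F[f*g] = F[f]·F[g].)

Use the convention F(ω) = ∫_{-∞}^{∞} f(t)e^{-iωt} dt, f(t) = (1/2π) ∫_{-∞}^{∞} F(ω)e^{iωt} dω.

F[f₁*f₂](ω) = \frac{\pi^{2}}{12 \cosh{\left(\frac{\pi \omega}{8} \right)} \cosh{\left(\frac{\pi \omega}{6} \right)}}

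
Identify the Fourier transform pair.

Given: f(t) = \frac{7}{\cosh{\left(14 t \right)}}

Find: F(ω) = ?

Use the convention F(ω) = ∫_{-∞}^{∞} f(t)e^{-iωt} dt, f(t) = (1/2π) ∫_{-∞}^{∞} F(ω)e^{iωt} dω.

F(ω) = \frac{\pi}{2 \cosh{\left(\frac{\pi \omega}{28} \right)}}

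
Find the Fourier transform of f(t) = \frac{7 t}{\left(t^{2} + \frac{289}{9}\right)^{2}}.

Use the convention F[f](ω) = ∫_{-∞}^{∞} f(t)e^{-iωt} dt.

F(ω) = - \frac{21 i \pi \omega e^{- \frac{17 \left|{\omega}\right|}{3}}}{34}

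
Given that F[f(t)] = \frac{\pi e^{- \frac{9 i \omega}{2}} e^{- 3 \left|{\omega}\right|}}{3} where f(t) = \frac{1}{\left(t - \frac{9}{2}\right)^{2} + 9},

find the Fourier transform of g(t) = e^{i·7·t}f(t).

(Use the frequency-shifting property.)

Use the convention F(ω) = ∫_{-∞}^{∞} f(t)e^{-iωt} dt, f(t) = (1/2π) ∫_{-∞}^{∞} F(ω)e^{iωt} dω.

F[g](ω) = \frac{\pi e^{- \frac{9 i \left(\omega - 7\right)}{2} - 3 \left|{\omega - 7}\right|}}{3}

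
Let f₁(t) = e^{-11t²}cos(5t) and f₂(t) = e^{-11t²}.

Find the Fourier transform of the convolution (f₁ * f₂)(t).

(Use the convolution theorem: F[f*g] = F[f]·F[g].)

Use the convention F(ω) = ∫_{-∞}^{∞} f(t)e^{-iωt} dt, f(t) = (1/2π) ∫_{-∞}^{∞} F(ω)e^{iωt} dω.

F[f₁*f₂](ω) = \frac{\pi \left(e^{\frac{5 \omega}{11}} + 1\right) e^{- \frac{\omega^{2}}{22} - \frac{5 \omega}{22} - \frac{25}{44}}}{22}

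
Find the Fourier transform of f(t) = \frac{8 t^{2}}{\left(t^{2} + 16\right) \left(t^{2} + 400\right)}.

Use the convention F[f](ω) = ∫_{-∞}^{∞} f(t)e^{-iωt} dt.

F(ω) = \frac{\pi \left(5 - e^{16 \left|{\omega}\right|}\right) e^{- 20 \left|{\omega}\right|}}{12}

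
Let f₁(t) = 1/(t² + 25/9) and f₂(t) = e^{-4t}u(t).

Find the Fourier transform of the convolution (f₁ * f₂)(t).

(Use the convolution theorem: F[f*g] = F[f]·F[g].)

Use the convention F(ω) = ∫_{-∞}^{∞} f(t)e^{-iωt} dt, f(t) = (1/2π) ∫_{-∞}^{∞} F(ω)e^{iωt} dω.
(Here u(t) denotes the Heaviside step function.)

F[f₁*f₂](ω) = \frac{3 \pi e^{- \frac{5 \left|{\omega}\right|}{3}}}{5 \left(i \omega + 4\right)}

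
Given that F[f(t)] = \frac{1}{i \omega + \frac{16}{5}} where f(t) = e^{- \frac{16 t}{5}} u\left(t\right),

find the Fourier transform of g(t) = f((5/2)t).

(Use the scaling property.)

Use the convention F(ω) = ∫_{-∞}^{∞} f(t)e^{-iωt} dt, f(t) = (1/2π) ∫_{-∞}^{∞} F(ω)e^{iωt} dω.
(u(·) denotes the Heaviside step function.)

F[g](ω) = \frac{1}{i \omega + 8}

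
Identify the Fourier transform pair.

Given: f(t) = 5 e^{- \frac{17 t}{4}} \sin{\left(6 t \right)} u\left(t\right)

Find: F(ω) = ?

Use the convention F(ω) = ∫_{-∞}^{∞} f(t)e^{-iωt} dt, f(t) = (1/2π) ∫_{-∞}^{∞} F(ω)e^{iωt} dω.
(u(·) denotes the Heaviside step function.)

F(ω) = \frac{480}{\left(4 i \omega + 17\right)^{2} + 576}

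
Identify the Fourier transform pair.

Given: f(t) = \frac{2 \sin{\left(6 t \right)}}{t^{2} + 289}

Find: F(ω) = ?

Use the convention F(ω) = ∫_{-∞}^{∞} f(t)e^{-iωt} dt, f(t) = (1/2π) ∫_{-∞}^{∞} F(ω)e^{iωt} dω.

F(ω) = \frac{i \pi e^{- 17 \left|{\omega + 6}\right|}}{17} - \frac{i \pi e^{- 17 \left|{\omega - 6}\right|}}{17}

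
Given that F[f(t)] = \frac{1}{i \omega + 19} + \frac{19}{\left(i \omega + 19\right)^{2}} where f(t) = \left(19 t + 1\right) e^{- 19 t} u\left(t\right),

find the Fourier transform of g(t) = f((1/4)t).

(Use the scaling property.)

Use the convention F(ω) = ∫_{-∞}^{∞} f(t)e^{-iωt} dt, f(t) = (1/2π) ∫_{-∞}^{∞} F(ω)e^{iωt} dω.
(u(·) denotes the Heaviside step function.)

F[g](ω) = \frac{8 \left(- 2 i \omega - 19\right)}{16 \omega^{2} - 152 i \omega - 361}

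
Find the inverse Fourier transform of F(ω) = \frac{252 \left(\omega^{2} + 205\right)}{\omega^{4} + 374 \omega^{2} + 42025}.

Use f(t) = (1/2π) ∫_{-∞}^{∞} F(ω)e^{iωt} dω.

f(t) = 9 e^{- 14 \left|{t}\right|} \cos{\left(3 \left|{t}\right| \right)}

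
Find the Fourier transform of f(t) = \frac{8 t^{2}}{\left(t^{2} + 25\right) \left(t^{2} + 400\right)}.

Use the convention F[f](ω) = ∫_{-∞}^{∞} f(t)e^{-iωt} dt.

F(ω) = \frac{8 \pi \left(4 - e^{15 \left|{\omega}\right|}\right) e^{- 20 \left|{\omega}\right|}}{75}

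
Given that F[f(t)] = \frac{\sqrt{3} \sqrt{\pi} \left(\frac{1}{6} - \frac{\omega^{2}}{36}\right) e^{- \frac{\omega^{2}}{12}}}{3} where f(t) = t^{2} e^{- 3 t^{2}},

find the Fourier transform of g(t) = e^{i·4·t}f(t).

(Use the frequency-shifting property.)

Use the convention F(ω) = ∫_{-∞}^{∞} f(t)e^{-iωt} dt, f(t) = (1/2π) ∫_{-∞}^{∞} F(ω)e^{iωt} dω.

F[g](ω) = \frac{\sqrt{3} \sqrt{\pi} \left(6 - \left(\omega - 4\right)^{2}\right) e^{- \frac{\left(\omega - 4\right)^{2}}{12}}}{108}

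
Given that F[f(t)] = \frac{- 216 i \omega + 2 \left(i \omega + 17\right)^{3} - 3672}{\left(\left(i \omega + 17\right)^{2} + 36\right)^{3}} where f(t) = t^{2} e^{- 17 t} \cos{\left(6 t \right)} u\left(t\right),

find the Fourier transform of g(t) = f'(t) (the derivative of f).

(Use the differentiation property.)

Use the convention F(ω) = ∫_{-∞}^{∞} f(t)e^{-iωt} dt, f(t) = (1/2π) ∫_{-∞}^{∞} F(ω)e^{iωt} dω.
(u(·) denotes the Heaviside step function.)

F[g](ω) = - \frac{2 i \omega \left(108 i \omega - \left(i \omega + 17\right)^{3} + 1836\right)}{\left(\left(i \omega + 17\right)^{2} + 36\right)^{3}}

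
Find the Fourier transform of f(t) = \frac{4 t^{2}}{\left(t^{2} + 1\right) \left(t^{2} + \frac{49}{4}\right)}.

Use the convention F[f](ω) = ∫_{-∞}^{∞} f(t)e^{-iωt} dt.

F(ω) = - \frac{16 \pi e^{- \left|{\omega}\right|}}{45} + \frac{56 \pi e^{- \frac{7 \left|{\omega}\right|}{2}}}{45}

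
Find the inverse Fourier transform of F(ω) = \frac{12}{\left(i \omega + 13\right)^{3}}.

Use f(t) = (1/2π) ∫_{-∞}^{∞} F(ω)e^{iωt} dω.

f(t) = 6 t^{2} e^{- 13 t} u\left(t\right)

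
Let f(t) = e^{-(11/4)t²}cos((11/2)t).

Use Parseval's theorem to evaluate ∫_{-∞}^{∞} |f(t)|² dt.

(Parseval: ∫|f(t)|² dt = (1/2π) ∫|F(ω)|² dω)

∫|f(t)|² dt = \frac{\sqrt{22} \sqrt{\pi} \left(1 + e^{\frac{11}{2}}\right)}{22 e^{\frac{11}{2}}}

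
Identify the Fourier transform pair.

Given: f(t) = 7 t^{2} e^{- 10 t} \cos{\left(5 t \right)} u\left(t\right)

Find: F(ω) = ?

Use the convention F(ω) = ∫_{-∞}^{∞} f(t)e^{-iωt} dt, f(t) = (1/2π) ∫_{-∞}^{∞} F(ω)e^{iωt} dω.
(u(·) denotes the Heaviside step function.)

F(ω) = \frac{14 \left(- 75 i \omega + \left(i \omega + 10\right)^{3} - 750\right)}{\left(\left(i \omega + 10\right)^{2} + 25\right)^{3}}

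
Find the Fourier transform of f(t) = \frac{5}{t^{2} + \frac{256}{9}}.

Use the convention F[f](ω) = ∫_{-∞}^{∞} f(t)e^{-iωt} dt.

F(ω) = \frac{15 \pi e^{- \frac{16 \left|{\omega}\right|}{3}}}{16}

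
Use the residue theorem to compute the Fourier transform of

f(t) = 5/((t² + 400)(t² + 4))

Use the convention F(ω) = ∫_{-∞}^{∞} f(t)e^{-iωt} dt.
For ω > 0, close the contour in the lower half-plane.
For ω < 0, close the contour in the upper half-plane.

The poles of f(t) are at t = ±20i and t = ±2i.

Let g(z) = f(z)e^{-iωz}; for large |z| the factor e^{-iωz} decays in the lower half-plane when ω > 0 and in the upper half-plane when ω < 0.

Case ω > 0 (lower half-plane, clockwise contour ⇒ F(ω) = -2πi·ΣRes):
  Res_{z = - 20 i} g(z) = - \frac{i e^{- 20 \omega}}{3168}
  Res_{z = - 2 i} g(z) = \frac{5 i e^{- 2 \omega}}{1584}
  F(ω) = -2πi·ΣRes = \frac{\pi \left(10 e^{18 \omega} - 1\right) e^{- 20 \omega}}{1584}

Case ω < 0 (upper half-plane, counterclockwise contour ⇒ F(ω) = +2πi·ΣRes):
  Res_{z = 20 i} g(z) = \frac{i e^{20 \omega}}{3168}
  Res_{z = 2 i} g(z) = - \frac{5 i e^{2 \omega}}{1584}
  F(ω) = 2πi·ΣRes = \frac{\pi \left(10 - e^{18 \omega}\right) e^{2 \omega}}{1584}

Both cases combine into a single formula in |ω|:

F(ω) = \frac{\pi \left(10 e^{18 \left|{\omega}\right|} - 1\right) e^{- 20 \left|{\omega}\right|}}{1584}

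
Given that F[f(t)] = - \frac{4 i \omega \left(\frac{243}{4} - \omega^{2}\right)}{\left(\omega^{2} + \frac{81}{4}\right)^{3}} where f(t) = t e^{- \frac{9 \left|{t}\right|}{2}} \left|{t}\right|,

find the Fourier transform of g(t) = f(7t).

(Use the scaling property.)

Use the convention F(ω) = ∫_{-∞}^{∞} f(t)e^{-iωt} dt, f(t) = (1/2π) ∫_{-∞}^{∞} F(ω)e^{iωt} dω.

F[g](ω) = \frac{3136 i \omega \left(4 \omega^{2} - 11907\right)}{\left(4 \omega^{2} + 3969\right)^{3}}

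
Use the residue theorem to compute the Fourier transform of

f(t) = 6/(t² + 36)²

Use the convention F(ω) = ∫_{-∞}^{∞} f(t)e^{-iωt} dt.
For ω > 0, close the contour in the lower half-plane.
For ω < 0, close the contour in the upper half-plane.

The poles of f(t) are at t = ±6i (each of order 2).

Let g(z) = f(z)e^{-iωz}; for large |z| the factor e^{-iωz} decays in the lower half-plane when ω > 0 and in the upper half-plane when ω < 0.

Case ω > 0 (lower half-plane, clockwise contour ⇒ F(ω) = -2πi·ΣRes):
  Res_{z = - 6 i} g(z) = \frac{i \left(6 \omega + 1\right) e^{- 6 \omega}}{144} (pole of order 2)
  F(ω) = -2πi·ΣRes = \frac{\pi \left(6 \omega + 1\right) e^{- 6 \omega}}{72}

Case ω < 0 (upper half-plane, counterclockwise contour ⇒ F(ω) = +2πi·ΣRes):
  Res_{z = 6 i} g(z) = \frac{i \left(6 \omega - 1\right) e^{6 \omega}}{144} (pole of order 2)
  F(ω) = 2πi·ΣRes = \frac{\pi \left(1 - 6 \omega\right) e^{6 \omega}}{72}

Both cases combine into a single formula in |ω|:

F(ω) = \frac{\pi \left(6 \left|{\omega}\right| + 1\right) e^{- 6 \left|{\omega}\right|}}{72}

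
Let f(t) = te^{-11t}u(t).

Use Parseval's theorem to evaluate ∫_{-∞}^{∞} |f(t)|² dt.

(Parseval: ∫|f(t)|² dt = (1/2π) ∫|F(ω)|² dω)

∫|f(t)|² dt = \frac{1}{5324}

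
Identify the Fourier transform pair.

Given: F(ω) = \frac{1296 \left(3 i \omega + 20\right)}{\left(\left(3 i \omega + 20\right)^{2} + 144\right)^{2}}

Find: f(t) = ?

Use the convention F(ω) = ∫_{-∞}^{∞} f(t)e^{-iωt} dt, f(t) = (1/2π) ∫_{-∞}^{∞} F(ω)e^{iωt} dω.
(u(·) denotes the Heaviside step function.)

f(t) = 6 t e^{- \frac{20 t}{3}} \sin{\left(4 t \right)} u\left(t\right)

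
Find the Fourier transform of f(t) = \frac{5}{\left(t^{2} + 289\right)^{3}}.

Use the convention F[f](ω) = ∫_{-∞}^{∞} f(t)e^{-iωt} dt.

F(ω) = \frac{5 \pi \left(289 \omega^{2} + 51 \left|{\omega}\right| + 3\right) e^{- 17 \left|{\omega}\right|}}{11358856}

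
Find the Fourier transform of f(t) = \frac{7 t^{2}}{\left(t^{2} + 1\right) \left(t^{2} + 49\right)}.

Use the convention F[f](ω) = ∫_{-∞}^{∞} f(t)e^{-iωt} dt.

F(ω) = \frac{7 \pi \left(7 - e^{6 \left|{\omega}\right|}\right) e^{- 7 \left|{\omega}\right|}}{48}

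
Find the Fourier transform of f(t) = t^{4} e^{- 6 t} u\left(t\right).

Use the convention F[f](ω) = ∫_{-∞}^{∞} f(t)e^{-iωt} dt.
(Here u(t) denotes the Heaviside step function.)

F(ω) = \frac{24}{\left(i \omega + 6\right)^{5}}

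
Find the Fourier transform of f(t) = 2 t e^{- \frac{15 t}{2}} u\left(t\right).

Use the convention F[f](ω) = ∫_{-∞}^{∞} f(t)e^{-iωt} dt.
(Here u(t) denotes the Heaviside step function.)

F(ω) = \frac{8}{\left(2 i \omega + 15\right)^{2}}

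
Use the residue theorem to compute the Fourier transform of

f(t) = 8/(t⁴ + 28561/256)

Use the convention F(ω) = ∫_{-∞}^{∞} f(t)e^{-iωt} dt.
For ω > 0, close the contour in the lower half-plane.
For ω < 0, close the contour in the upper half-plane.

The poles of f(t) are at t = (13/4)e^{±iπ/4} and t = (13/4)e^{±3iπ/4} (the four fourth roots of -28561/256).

Let g(z) = f(z)e^{-iωz}; for large |z| the factor e^{-iωz} decays in the lower half-plane when ω > 0 and in the upper half-plane when ω < 0.

Case ω > 0 (lower half-plane, clockwise contour ⇒ F(ω) = -2πi·ΣRes):
  Res_{z = - \frac{13 \sqrt{2}}{8} - \frac{13 \sqrt{2} i}{8}} g(z) = \frac{64 \sqrt{2} \left(1 + i\right) e^{\frac{13 \sqrt{2} \omega \left(-1 + i\right)}{8}}}{2197}
  Res_{z = \frac{13 \sqrt{2}}{8} - \frac{13 \sqrt{2} i}{8}} g(z) = \frac{64 \sqrt{2} \left(-1 + i\right) e^{- \frac{13 \sqrt{2} \omega \left(1 + i\right)}{8}}}{2197}
  F(ω) = -2πi·ΣRes = \frac{128 \sqrt{2} \pi \left(\left(1 - i\right) e^{\frac{13 \sqrt{2} i \omega}{4}} + 1 + i\right) e^{- \frac{13 \sqrt{2} \omega \left(1 + i\right)}{8}}}{2197} = \frac{512 \pi e^{- \frac{13 \sqrt{2} \omega}{8}} \sin{\left(\frac{13 \sqrt{2} \omega}{8} + \frac{\pi}{4} \right)}}{2197}

Case ω < 0 (upper half-plane, counterclockwise contour ⇒ F(ω) = +2πi·ΣRes):
  Res_{z = \frac{13 \sqrt{2}}{8} + \frac{13 \sqrt{2} i}{8}} g(z) = - \frac{64 \sqrt{2} \left(1 + i\right) e^{\frac{13 \sqrt{2} \omega \left(1 - i\right)}{8}}}{2197}
  Res_{z = - \frac{13 \sqrt{2}}{8} + \frac{13 \sqrt{2} i}{8}} g(z) = \frac{64 \sqrt{2} \left(1 - i\right) e^{\frac{13 \sqrt{2} \omega \left(1 + i\right)}{8}}}{2197}
  F(ω) = 2πi·ΣRes = - \frac{128 \sqrt{2} i \pi \left(\left(1 + i\right) e^{\frac{13 \sqrt{2} \omega \left(1 - i\right)}{8}} - \left(1 - i\right) e^{\frac{13 \sqrt{2} \omega \left(1 + i\right)}{8}}\right)}{2197} = \frac{512 \pi e^{\frac{13 \sqrt{2} \omega}{8}} \cos{\left(\frac{13 \sqrt{2} \omega}{8} + \frac{\pi}{4} \right)}}{2197}

Both cases combine into a single formula in |ω|:

F(ω) = \frac{512 \pi e^{- \frac{13 \sqrt{2} \left|{\omega}\right|}{8}} \sin{\left(\frac{13 \sqrt{2} \left|{\omega}\right|}{8} + \frac{\pi}{4} \right)}}{2197}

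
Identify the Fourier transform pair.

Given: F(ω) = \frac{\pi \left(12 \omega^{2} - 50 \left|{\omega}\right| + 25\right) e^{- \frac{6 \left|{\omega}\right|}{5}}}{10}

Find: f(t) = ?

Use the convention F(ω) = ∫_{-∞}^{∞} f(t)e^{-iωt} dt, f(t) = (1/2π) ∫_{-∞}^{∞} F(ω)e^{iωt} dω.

f(t) = \frac{8 t^{4}}{\left(t^{2} + \frac{36}{25}\right)^{3}}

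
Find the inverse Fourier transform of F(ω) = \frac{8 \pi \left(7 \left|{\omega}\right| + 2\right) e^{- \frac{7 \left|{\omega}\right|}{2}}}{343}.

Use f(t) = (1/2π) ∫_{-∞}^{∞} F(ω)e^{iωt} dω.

f(t) = \frac{4}{\left(t^{2} + \frac{49}{4}\right)^{2}}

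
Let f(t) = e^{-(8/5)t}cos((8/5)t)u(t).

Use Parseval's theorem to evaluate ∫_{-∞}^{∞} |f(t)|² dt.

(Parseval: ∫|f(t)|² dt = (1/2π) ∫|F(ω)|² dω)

∫|f(t)|² dt = \frac{15}{64}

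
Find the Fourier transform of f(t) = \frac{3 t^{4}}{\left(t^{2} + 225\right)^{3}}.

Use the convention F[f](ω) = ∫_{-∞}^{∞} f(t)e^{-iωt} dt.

F(ω) = \frac{3 \pi \left(75 \omega^{2} - 25 \left|{\omega}\right| + 1\right) e^{- 15 \left|{\omega}\right|}}{40}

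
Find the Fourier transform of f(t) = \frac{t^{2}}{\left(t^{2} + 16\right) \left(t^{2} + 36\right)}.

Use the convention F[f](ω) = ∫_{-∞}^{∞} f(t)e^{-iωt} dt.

F(ω) = \frac{\pi \left(3 - 2 e^{2 \left|{\omega}\right|}\right) e^{- 6 \left|{\omega}\right|}}{10}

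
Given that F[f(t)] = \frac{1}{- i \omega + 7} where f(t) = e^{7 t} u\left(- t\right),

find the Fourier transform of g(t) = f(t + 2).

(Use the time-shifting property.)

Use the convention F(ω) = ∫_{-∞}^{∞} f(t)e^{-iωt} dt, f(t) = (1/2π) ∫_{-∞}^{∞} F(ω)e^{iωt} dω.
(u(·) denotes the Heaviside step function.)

F[g](ω) = - \frac{e^{2 i \omega}}{i \omega - 7}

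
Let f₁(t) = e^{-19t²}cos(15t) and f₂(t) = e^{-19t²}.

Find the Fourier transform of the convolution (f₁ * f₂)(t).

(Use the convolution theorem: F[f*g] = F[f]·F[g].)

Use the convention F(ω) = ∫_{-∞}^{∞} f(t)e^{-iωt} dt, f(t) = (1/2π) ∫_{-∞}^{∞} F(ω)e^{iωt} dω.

F[f₁*f₂](ω) = \frac{\pi \left(e^{\frac{15 \omega}{19}} + 1\right) e^{- \frac{\omega^{2}}{38} - \frac{15 \omega}{38} - \frac{225}{76}}}{38}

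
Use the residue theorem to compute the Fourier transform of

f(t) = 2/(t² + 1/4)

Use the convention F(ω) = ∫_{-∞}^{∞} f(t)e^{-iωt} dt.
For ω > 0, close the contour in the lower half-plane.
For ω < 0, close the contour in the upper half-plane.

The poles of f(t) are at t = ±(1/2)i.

Let g(z) = f(z)e^{-iωz}; for large |z| the factor e^{-iωz} decays in the lower half-plane when ω > 0 and in the upper half-plane when ω < 0.

Case ω > 0 (lower half-plane, clockwise contour ⇒ F(ω) = -2πi·ΣRes):
  Res_{z = - \frac{i}{2}} g(z) = 2 i e^{- \frac{\omega}{2}}
  F(ω) = -2πi·ΣRes = 4 \pi e^{- \frac{\omega}{2}}

Case ω < 0 (upper half-plane, counterclockwise contour ⇒ F(ω) = +2πi·ΣRes):
  Res_{z = \frac{i}{2}} g(z) = - 2 i e^{\frac{\omega}{2}}
  F(ω) = 2πi·ΣRes = 4 \pi e^{\frac{\omega}{2}}

Both cases combine into a single formula in |ω|:

F(ω) = 4 \pi e^{- \frac{\left|{\omega}\right|}{2}}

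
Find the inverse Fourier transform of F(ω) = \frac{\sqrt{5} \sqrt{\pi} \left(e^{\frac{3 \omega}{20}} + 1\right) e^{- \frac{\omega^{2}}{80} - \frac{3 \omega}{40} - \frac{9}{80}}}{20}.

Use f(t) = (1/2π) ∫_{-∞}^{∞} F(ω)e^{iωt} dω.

f(t) = e^{- 20 t^{2}} \cos{\left(3 t \right)}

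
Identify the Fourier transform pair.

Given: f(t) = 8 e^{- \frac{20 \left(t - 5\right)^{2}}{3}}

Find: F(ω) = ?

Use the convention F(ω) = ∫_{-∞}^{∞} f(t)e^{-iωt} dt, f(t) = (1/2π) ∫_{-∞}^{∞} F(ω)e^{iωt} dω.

F(ω) = \frac{4 \sqrt{15} \sqrt{\pi} e^{- \frac{\omega \left(3 \omega + 400 i\right)}{80}}}{5}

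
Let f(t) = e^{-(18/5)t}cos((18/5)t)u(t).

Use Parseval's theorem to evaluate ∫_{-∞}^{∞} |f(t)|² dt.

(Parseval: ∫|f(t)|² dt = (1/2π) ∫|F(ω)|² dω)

∫|f(t)|² dt = \frac{5}{48}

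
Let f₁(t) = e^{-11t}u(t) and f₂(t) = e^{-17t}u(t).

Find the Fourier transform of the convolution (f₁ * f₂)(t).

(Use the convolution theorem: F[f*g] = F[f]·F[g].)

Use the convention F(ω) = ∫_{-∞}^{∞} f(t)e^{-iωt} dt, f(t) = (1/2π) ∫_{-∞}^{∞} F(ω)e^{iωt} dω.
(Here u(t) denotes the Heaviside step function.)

F[f₁*f₂](ω) = \frac{1}{\left(i \omega + 11\right) \left(i \omega + 17\right)}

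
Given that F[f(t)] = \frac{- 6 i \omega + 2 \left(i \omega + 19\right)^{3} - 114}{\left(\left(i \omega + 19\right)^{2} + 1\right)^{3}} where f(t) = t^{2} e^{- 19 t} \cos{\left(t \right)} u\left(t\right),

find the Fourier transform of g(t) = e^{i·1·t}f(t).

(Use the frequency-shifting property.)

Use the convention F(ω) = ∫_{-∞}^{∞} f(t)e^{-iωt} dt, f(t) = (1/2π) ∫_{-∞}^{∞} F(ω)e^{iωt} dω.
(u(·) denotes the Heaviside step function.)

F[g](ω) = \frac{2 \left(3 i \left(1 - \omega\right) + \left(i \left(\omega - 1\right) + 19\right)^{3} - 57\right)}{\left(\left(i \left(\omega - 1\right) + 19\right)^{2} + 1\right)^{3}}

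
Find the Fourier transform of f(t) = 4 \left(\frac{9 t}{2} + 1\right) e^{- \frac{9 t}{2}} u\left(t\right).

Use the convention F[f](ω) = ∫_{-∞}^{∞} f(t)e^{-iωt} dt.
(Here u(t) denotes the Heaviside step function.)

F(ω) = \frac{16 \left(- i \omega - 9\right)}{4 \omega^{2} - 36 i \omega - 81}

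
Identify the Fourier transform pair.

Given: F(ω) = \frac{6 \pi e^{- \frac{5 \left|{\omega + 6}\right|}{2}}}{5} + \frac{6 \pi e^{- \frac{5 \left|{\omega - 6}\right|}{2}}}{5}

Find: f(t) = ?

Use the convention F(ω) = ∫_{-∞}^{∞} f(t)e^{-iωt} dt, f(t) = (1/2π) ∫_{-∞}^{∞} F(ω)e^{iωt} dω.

f(t) = \frac{6 \cos{\left(6 t \right)}}{t^{2} + \frac{25}{4}}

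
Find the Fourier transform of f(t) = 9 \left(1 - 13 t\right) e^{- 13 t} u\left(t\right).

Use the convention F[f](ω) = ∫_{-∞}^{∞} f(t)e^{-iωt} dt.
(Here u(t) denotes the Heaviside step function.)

F(ω) = \frac{9 i \omega}{- \omega^{2} + 26 i \omega + 169}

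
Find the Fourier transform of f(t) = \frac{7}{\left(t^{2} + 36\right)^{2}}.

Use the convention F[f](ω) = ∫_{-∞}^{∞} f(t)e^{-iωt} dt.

F(ω) = \frac{7 \pi \left(6 \left|{\omega}\right| + 1\right) e^{- 6 \left|{\omega}\right|}}{432}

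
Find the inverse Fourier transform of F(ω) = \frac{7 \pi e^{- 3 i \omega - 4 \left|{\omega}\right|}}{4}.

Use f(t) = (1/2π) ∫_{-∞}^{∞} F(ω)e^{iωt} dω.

f(t) = \frac{7}{\left(t - 3\right)^{2} + 16}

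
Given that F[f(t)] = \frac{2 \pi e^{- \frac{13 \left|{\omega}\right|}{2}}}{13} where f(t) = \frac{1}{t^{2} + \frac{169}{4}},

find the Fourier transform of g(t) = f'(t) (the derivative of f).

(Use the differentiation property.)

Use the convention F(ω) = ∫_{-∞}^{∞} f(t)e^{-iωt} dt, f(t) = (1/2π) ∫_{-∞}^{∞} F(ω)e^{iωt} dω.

F[g](ω) = \frac{2 i \pi \omega e^{- \frac{13 \left|{\omega}\right|}{2}}}{13}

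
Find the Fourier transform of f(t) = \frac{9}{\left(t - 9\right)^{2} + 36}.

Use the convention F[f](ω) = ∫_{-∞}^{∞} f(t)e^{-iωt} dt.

F(ω) = \frac{3 \pi e^{- 9 i \omega - 6 \left|{\omega}\right|}}{2}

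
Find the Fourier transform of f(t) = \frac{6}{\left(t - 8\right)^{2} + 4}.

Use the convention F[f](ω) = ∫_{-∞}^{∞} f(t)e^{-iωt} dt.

F(ω) = 3 \pi e^{- 8 i \omega - 2 \left|{\omega}\right|}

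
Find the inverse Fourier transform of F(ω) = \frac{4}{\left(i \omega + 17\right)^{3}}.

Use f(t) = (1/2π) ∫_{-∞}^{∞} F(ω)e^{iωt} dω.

f(t) = 2 t^{2} e^{- 17 t} u\left(t\right)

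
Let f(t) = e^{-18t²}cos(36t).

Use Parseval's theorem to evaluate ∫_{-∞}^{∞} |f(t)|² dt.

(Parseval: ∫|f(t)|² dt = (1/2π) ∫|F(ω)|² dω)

∫|f(t)|² dt = \frac{\sqrt{\pi} \left(1 + e^{36}\right)}{12 e^{36}}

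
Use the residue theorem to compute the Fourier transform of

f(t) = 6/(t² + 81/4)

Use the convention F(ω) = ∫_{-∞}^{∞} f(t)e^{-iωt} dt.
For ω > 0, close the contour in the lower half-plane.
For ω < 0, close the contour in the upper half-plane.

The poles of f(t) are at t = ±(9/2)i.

Let g(z) = f(z)e^{-iωz}; for large |z| the factor e^{-iωz} decays in the lower half-plane when ω > 0 and in the upper half-plane when ω < 0.

Case ω > 0 (lower half-plane, clockwise contour ⇒ F(ω) = -2πi·ΣRes):
  Res_{z = - \frac{9 i}{2}} g(z) = \frac{2 i e^{- \frac{9 \omega}{2}}}{3}
  F(ω) = -2πi·ΣRes = \frac{4 \pi e^{- \frac{9 \omega}{2}}}{3}

Case ω < 0 (upper half-plane, counterclockwise contour ⇒ F(ω) = +2πi·ΣRes):
  Res_{z = \frac{9 i}{2}} g(z) = - \frac{2 i e^{\frac{9 \omega}{2}}}{3}
  F(ω) = 2πi·ΣRes = \frac{4 \pi e^{\frac{9 \omega}{2}}}{3}

Both cases combine into a single formula in |ω|:

F(ω) = \frac{4 \pi e^{- \frac{9 \left|{\omega}\right|}{2}}}{3}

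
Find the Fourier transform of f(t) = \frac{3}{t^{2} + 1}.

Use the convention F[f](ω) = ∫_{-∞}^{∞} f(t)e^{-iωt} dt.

F(ω) = 3 \pi e^{- \left|{\omega}\right|}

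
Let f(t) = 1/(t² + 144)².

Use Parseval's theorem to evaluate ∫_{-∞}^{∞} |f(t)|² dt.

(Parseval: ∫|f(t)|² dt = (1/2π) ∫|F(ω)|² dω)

∫|f(t)|² dt = \frac{5 \pi}{573308928}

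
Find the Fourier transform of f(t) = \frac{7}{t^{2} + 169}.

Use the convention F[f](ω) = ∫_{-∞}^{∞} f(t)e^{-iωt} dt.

F(ω) = \frac{7 \pi e^{- 13 \left|{\omega}\right|}}{13}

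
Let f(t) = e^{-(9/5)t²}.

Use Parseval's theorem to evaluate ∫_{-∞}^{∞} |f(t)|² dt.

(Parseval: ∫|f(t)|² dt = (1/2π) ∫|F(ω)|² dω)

∫|f(t)|² dt = \frac{\sqrt{10} \sqrt{\pi}}{6}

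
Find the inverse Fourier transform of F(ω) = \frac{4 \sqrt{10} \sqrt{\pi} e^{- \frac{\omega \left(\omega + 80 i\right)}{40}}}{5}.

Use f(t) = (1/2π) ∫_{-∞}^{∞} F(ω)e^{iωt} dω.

f(t) = 8 e^{- 10 \left(t - 2\right)^{2}}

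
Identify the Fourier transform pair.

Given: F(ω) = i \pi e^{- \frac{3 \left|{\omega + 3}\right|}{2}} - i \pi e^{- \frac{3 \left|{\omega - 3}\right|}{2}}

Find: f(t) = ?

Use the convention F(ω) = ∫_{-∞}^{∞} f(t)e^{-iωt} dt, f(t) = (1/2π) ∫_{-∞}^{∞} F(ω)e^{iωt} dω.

f(t) = \frac{3 \sin{\left(3 t \right)}}{t^{2} + \frac{9}{4}}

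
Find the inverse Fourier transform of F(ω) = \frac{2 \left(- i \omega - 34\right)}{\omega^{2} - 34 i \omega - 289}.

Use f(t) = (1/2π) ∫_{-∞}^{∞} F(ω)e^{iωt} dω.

f(t) = 2 \left(17 t + 1\right) e^{- 17 t} u\left(t\right)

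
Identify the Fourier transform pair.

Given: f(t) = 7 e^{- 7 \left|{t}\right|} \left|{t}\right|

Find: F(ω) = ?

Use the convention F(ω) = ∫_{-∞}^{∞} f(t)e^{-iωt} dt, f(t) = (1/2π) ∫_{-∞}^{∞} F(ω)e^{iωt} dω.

F(ω) = \frac{14 \left(49 - \omega^{2}\right)}{\left(\omega^{2} + 49\right)^{2}}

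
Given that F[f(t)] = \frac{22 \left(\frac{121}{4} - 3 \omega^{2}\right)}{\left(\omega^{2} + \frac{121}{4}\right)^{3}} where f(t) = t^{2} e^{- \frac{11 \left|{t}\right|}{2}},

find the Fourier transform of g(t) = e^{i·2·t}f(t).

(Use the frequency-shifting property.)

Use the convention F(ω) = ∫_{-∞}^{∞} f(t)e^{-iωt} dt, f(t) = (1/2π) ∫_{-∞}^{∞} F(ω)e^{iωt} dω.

F[g](ω) = \frac{352 \left(121 - 12 \left(\omega - 2\right)^{2}\right)}{\left(4 \left(\omega - 2\right)^{2} + 121\right)^{3}}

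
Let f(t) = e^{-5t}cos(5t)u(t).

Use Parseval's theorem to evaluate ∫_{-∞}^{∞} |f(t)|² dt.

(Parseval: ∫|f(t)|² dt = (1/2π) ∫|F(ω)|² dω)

∫|f(t)|² dt = \frac{3}{40}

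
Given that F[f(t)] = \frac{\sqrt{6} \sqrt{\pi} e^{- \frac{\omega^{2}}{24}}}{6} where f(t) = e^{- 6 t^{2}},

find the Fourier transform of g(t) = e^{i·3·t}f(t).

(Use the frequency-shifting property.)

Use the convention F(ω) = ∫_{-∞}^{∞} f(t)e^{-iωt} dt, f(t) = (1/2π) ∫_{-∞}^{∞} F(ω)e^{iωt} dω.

F[g](ω) = \frac{\sqrt{6} \sqrt{\pi} e^{- \frac{\left(\omega - 3\right)^{2}}{24}}}{6}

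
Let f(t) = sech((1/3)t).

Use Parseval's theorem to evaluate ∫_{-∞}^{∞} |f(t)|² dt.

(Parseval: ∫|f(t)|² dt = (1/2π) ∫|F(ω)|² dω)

∫|f(t)|² dt = 6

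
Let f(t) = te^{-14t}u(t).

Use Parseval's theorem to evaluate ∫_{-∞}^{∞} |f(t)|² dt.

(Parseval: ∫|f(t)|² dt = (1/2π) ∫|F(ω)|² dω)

∫|f(t)|² dt = \frac{1}{10976}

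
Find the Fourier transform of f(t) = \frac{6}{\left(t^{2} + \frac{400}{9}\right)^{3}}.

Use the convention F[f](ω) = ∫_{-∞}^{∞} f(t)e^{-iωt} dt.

F(ω) = \frac{81 \pi \left(400 \omega^{2} + 180 \left|{\omega}\right| + 27\right) e^{- \frac{20 \left|{\omega}\right|}{3}}}{12800000}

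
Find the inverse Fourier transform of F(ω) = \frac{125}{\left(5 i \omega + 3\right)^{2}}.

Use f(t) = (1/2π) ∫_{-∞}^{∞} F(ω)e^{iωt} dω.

f(t) = 5 t e^{- \frac{3 t}{5}} u\left(t\right)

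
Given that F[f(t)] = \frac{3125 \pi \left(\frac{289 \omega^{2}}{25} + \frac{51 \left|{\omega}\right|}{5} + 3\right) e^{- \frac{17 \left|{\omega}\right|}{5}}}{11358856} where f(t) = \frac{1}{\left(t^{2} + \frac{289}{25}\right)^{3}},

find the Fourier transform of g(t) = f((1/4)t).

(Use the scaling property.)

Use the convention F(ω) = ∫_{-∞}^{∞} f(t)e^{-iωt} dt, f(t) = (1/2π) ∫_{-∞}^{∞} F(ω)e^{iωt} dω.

F[g](ω) = \frac{125 \pi \left(4624 \omega^{2} + 1020 \left|{\omega}\right| + 75\right) e^{- \frac{68 \left|{\omega}\right|}{5}}}{2839714}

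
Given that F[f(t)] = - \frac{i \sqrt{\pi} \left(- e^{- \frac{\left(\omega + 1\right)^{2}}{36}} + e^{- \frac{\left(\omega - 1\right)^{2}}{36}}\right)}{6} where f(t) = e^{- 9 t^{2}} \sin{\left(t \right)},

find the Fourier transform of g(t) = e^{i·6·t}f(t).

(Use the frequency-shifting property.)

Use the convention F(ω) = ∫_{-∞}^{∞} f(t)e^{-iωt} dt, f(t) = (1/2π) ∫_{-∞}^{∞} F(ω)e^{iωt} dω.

F[g](ω) = \frac{i \sqrt{\pi} \left(- e^{\frac{\omega}{9}} + e^{\frac{2}{3}}\right) e^{- \frac{\omega^{2}}{36} + \frac{5 \omega}{18} - \frac{49}{36}}}{6}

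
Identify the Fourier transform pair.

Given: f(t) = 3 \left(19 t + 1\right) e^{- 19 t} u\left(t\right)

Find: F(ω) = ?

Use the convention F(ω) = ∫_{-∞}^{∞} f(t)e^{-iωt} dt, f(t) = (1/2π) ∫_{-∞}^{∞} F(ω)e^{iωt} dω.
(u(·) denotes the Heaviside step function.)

F(ω) = \frac{3 \left(- i \omega - 38\right)}{\omega^{2} - 38 i \omega - 361}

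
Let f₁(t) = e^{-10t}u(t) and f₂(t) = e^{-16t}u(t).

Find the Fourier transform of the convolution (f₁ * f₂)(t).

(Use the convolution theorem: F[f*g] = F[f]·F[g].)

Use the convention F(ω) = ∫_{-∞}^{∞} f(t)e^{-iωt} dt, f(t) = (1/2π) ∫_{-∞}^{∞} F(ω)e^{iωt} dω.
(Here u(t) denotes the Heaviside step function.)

F[f₁*f₂](ω) = \frac{1}{\left(i \omega + 10\right) \left(i \omega + 16\right)}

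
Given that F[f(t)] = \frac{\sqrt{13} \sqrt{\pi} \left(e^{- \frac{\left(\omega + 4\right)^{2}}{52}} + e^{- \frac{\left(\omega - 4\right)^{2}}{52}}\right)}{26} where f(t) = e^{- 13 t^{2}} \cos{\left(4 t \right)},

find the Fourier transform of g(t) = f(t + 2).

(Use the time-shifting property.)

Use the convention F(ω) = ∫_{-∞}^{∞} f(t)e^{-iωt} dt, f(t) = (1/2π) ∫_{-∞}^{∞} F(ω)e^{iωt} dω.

F[g](ω) = \frac{\sqrt{13} \sqrt{\pi} \left(e^{\frac{4 \omega}{13}} + 1\right) e^{- \frac{\omega^{2}}{52} - \frac{2 \omega}{13} + 2 i \omega - \frac{4}{13}}}{26}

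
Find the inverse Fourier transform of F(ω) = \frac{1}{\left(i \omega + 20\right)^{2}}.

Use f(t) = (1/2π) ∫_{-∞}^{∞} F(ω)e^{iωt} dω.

f(t) = t e^{- 20 t} u\left(t\right)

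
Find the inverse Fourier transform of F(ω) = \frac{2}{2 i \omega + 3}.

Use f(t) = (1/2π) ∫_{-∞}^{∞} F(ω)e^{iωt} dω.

f(t) = e^{- \frac{3 t}{2}} u\left(t\right)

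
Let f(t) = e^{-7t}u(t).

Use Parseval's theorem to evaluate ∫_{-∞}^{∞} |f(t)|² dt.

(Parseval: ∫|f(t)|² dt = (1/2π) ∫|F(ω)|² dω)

∫|f(t)|² dt = \frac{1}{14}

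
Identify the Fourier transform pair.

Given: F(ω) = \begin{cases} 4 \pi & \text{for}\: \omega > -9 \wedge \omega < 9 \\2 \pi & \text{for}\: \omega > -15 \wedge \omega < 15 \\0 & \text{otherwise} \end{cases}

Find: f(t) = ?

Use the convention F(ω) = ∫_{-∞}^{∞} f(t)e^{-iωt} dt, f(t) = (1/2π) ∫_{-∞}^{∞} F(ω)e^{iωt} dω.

f(t) = \frac{4 \sin{\left(12 t \right)} \cos{\left(3 t \right)}}{t}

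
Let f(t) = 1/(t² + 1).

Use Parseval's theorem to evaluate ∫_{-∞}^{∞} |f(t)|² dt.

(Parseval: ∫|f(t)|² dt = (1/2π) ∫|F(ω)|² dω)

∫|f(t)|² dt = \frac{\pi}{2}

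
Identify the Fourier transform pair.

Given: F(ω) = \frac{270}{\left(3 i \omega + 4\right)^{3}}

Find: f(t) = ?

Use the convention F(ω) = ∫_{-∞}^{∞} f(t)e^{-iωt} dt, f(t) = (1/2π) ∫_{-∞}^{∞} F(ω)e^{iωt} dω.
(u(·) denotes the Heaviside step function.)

f(t) = 5 t^{2} e^{- \frac{4 t}{3}} u\left(t\right)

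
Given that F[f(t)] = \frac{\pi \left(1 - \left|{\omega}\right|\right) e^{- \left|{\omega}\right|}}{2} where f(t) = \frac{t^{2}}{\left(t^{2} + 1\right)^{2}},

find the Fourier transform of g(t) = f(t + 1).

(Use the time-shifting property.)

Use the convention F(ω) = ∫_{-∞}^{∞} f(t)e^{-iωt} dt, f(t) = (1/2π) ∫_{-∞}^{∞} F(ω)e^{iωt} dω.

F[g](ω) = - \frac{\pi \left(\left|{\omega}\right| - 1\right) e^{i \omega - \left|{\omega}\right|}}{2}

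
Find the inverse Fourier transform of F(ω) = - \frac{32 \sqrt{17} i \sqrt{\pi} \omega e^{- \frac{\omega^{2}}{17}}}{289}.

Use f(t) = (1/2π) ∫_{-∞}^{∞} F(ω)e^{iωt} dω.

f(t) = 8 t e^{- \frac{17 t^{2}}{4}}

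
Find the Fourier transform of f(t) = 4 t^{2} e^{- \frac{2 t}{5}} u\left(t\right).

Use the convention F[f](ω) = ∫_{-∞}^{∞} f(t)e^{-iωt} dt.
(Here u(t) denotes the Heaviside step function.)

F(ω) = \frac{1000}{\left(5 i \omega + 2\right)^{3}}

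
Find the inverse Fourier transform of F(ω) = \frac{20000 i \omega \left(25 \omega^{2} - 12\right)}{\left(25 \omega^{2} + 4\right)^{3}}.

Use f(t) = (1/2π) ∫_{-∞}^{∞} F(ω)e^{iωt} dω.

f(t) = 8 t e^{- \frac{2 \left|{t}\right|}{5}} \left|{t}\right|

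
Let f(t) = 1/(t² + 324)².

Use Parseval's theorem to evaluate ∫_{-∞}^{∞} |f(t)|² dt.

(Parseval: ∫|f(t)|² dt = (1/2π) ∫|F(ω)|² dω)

∫|f(t)|² dt = \frac{5 \pi}{9795520512}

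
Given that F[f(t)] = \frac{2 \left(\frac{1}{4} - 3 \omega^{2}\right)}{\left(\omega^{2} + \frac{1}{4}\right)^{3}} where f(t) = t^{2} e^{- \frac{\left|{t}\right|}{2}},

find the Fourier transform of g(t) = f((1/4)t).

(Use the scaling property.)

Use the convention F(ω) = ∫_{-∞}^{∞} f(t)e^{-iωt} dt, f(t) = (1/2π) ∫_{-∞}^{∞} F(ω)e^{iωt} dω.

F[g](ω) = \frac{128 \left(1 - 192 \omega^{2}\right)}{\left(64 \omega^{2} + 1\right)^{3}}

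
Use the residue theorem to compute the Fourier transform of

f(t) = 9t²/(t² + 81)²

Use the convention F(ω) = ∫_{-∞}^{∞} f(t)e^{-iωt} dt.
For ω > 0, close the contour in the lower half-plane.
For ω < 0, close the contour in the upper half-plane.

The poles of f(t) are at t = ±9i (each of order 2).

Let g(z) = f(z)e^{-iωz}; for large |z| the factor e^{-iωz} decays in the lower half-plane when ω > 0 and in the upper half-plane when ω < 0.

Case ω > 0 (lower half-plane, clockwise contour ⇒ F(ω) = -2πi·ΣRes):
  Res_{z = - 9 i} g(z) = \frac{i \left(1 - 9 \omega\right) e^{- 9 \omega}}{4} (pole of order 2)
  F(ω) = -2πi·ΣRes = \frac{\pi \left(1 - 9 \omega\right) e^{- 9 \omega}}{2}

Case ω < 0 (upper half-plane, counterclockwise contour ⇒ F(ω) = +2πi·ΣRes):
  Res_{z = 9 i} g(z) = \frac{i \left(- 9 \omega - 1\right) e^{9 \omega}}{4} (pole of order 2)
  F(ω) = 2πi·ΣRes = \frac{\pi \left(9 \omega + 1\right) e^{9 \omega}}{2}

Both cases combine into a single formula in |ω|:

F(ω) = \frac{\pi \left(1 - 9 \left|{\omega}\right|\right) e^{- 9 \left|{\omega}\right|}}{2}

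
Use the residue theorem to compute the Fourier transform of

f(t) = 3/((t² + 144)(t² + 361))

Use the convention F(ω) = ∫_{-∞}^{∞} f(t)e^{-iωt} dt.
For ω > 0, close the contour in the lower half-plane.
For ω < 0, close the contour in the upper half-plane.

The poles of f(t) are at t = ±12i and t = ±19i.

Let g(z) = f(z)e^{-iωz}; for large |z| the factor e^{-iωz} decays in the lower half-plane when ω > 0 and in the upper half-plane when ω < 0.

Case ω > 0 (lower half-plane, clockwise contour ⇒ F(ω) = -2πi·ΣRes):
  Res_{z = - 12 i} g(z) = \frac{i e^{- 12 \omega}}{1736}
  Res_{z = - 19 i} g(z) = - \frac{3 i e^{- 19 \omega}}{8246}
  F(ω) = -2πi·ΣRes = \frac{\pi \left(19 e^{7 \omega} - 12\right) e^{- 19 \omega}}{16492}

Case ω < 0 (upper half-plane, counterclockwise contour ⇒ F(ω) = +2πi·ΣRes):
  Res_{z = 12 i} g(z) = - \frac{i e^{12 \omega}}{1736}
  Res_{z = 19 i} g(z) = \frac{3 i e^{19 \omega}}{8246}
  F(ω) = 2πi·ΣRes = \frac{\pi \left(19 - 12 e^{7 \omega}\right) e^{12 \omega}}{16492}

Both cases combine into a single formula in |ω|:

F(ω) = \frac{\pi \left(19 e^{7 \left|{\omega}\right|} - 12\right) e^{- 19 \left|{\omega}\right|}}{16492}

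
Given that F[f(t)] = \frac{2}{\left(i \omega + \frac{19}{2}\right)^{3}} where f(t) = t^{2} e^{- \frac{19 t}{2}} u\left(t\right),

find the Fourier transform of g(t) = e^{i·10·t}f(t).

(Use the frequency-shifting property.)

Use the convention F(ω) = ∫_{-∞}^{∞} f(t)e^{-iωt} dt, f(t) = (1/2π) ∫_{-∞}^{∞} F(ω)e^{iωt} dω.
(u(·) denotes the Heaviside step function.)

F[g](ω) = \frac{16}{\left(2 i \left(\omega - 10\right) + 19\right)^{3}}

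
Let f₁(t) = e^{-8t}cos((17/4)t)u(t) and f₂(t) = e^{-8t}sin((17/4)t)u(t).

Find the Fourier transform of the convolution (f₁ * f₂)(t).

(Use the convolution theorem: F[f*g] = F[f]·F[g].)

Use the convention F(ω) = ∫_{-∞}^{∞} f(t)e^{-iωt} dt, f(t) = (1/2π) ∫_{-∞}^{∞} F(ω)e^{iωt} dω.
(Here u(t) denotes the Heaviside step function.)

F[f₁*f₂](ω) = \frac{1088 \left(i \omega + 8\right)}{\left(16 \left(i \omega + 8\right)^{2} + 289\right)^{2}}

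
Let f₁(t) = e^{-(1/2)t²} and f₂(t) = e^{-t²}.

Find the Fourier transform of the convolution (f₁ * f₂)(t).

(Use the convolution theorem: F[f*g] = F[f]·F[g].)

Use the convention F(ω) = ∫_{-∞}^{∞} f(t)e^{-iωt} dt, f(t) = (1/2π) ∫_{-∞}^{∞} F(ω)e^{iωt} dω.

F[f₁*f₂](ω) = \sqrt{2} \pi e^{- \frac{3 \omega^{2}}{4}}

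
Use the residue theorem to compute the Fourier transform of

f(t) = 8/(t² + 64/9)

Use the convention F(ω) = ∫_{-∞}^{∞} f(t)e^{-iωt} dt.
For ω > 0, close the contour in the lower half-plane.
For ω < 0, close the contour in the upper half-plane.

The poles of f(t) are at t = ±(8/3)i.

Let g(z) = f(z)e^{-iωz}; for large |z| the factor e^{-iωz} decays in the lower half-plane when ω > 0 and in the upper half-plane when ω < 0.

Case ω > 0 (lower half-plane, clockwise contour ⇒ F(ω) = -2πi·ΣRes):
  Res_{z = - \frac{8 i}{3}} g(z) = \frac{3 i e^{- \frac{8 \omega}{3}}}{2}
  F(ω) = -2πi·ΣRes = 3 \pi e^{- \frac{8 \omega}{3}}

Case ω < 0 (upper half-plane, counterclockwise contour ⇒ F(ω) = +2πi·ΣRes):
  Res_{z = \frac{8 i}{3}} g(z) = - \frac{3 i e^{\frac{8 \omega}{3}}}{2}
  F(ω) = 2πi·ΣRes = 3 \pi e^{\frac{8 \omega}{3}}

Both cases combine into a single formula in |ω|:

F(ω) = 3 \pi e^{- \frac{8 \left|{\omega}\right|}{3}}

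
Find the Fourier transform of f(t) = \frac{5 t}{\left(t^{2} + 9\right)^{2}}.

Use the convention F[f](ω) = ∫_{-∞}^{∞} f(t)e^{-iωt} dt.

F(ω) = - \frac{5 i \pi \omega e^{- 3 \left|{\omega}\right|}}{6}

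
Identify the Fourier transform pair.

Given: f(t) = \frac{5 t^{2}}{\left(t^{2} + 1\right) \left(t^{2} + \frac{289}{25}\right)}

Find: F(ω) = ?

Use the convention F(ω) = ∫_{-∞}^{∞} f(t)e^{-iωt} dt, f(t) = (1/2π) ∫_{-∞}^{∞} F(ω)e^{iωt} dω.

F(ω) = - \frac{125 \pi e^{- \left|{\omega}\right|}}{264} + \frac{425 \pi e^{- \frac{17 \left|{\omega}\right|}{5}}}{264}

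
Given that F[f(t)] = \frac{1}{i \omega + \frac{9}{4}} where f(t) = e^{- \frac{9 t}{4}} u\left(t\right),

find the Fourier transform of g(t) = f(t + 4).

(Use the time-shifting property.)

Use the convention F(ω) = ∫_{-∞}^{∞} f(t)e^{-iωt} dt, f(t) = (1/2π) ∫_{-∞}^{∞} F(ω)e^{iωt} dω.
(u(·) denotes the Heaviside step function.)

F[g](ω) = \frac{4 e^{4 i \omega}}{4 i \omega + 9}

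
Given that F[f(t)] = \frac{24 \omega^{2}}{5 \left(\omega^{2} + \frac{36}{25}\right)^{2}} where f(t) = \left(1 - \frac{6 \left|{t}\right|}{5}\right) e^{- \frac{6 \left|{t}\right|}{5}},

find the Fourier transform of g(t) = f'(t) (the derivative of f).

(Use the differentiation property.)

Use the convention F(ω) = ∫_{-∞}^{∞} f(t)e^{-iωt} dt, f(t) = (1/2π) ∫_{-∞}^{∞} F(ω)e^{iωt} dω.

F[g](ω) = \frac{3000 i \omega^{3}}{\left(25 \omega^{2} + 36\right)^{2}}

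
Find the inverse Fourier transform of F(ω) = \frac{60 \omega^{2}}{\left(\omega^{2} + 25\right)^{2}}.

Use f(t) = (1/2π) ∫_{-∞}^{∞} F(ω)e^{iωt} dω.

f(t) = 3 \left(1 - 5 \left|{t}\right|\right) e^{- 5 \left|{t}\right|}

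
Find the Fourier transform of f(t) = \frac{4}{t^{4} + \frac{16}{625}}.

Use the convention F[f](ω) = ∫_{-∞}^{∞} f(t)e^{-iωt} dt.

F(ω) = \frac{125 \pi e^{- \frac{\sqrt{2} \left|{\omega}\right|}{5}} \sin{\left(\frac{\sqrt{2} \left|{\omega}\right|}{5} + \frac{\pi}{4} \right)}}{2}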